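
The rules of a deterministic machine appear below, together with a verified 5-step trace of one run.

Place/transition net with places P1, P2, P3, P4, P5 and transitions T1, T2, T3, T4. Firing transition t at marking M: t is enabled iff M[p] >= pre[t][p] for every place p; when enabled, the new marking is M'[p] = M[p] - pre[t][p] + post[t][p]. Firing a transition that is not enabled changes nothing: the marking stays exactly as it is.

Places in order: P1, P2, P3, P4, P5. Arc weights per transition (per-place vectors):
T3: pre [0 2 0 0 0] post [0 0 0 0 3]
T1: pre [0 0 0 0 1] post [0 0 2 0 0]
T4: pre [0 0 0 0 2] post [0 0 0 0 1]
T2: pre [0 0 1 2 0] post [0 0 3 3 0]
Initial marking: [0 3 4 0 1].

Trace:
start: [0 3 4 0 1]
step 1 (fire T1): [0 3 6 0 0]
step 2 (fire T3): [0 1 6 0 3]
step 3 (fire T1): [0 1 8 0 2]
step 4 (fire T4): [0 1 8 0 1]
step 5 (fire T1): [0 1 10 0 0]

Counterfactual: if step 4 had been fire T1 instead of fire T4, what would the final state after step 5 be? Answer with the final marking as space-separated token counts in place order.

0 1 12 0 0

(re-executing from step 4 with the substitution; state before step 4: [0 1 8 0 2])
step 4 (fire T1): [0 1 10 0 1]
step 5 (fire T1): [0 1 12 0 0]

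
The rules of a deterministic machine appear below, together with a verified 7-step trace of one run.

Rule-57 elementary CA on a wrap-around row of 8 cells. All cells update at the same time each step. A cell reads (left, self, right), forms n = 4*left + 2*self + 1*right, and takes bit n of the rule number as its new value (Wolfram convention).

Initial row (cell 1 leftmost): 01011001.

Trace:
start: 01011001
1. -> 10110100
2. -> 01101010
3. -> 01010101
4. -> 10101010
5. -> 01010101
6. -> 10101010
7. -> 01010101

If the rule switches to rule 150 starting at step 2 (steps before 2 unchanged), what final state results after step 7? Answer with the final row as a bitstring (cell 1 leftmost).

01001011

(re-executing steps 2..7 under rule 150; state before step 2: 10110100)
2. -> 10000111
3. -> 01001011
4. -> 01111000
5. -> 10110100
6. -> 10000111
7. -> 01001011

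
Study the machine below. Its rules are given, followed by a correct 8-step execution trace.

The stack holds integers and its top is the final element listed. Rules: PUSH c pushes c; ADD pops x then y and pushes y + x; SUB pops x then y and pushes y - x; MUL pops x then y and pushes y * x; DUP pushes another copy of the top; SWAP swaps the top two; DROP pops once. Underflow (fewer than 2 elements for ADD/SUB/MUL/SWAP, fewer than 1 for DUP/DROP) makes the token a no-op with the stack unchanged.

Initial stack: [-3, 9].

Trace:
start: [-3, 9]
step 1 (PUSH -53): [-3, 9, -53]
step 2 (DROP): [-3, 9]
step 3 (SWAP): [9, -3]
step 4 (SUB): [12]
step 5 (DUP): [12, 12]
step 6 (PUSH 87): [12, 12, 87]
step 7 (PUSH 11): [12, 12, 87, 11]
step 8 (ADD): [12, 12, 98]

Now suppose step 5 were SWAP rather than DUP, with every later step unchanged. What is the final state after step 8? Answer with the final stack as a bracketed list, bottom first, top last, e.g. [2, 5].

(re-executing from step 5 with the substitution; state before step 5: [12])
step 5 (SWAP): [12]
step 6 (PUSH 87): [12, 87]
step 7 (PUSH 11): [12, 87, 11]
step 8 (ADD): [12, 98]

[12, 98]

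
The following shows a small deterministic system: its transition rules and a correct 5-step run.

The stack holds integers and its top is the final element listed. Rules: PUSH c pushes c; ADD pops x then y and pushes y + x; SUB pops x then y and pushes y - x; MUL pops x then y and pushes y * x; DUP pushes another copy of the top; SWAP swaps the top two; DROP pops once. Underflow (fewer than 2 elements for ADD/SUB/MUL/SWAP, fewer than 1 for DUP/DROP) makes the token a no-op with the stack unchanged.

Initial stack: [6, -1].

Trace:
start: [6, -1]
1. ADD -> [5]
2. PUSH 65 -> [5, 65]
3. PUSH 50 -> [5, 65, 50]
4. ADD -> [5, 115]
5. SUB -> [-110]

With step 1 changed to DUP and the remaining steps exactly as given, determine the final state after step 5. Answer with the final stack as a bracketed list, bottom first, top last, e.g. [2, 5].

(re-executing from step 1 with the substitution; state before step 1: [6, -1])
1. DUP -> [6, -1, -1]
2. PUSH 65 -> [6, -1, -1, 65]
3. PUSH 50 -> [6, -1, -1, 65, 50]
4. ADD -> [6, -1, -1, 115]
5. SUB -> [6, -1, -116]

[6, -1, -116]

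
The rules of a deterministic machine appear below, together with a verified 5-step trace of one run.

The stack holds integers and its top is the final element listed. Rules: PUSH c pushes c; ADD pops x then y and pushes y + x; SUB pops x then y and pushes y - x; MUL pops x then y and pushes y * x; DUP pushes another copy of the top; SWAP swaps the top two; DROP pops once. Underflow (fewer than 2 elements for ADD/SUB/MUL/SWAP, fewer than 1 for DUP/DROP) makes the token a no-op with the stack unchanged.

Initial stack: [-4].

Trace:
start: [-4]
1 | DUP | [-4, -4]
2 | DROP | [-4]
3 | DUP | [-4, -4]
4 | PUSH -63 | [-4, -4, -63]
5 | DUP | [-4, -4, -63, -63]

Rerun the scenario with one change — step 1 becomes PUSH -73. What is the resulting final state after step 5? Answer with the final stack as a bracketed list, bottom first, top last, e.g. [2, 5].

(re-executing from step 1 with the substitution; state before step 1: [-4])
1 | PUSH -73 | [-4, -73]
2 | DROP | [-4]
3 | DUP | [-4, -4]
4 | PUSH -63 | [-4, -4, -63]
5 | DUP | [-4, -4, -63, -63]

[-4, -4, -63, -63]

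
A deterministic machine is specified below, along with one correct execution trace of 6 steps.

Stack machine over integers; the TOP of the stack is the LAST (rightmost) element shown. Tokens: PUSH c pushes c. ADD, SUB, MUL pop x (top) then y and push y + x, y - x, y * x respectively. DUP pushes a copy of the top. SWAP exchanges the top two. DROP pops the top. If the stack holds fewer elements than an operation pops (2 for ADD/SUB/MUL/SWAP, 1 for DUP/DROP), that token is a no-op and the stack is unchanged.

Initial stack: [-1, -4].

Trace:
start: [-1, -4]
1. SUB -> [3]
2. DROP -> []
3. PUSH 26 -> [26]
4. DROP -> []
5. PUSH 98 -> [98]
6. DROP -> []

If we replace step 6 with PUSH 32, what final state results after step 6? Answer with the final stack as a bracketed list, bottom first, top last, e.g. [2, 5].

(re-executing from step 6 with the substitution; state before step 6: [98])
6. PUSH 32 -> [98, 32]

[98, 32]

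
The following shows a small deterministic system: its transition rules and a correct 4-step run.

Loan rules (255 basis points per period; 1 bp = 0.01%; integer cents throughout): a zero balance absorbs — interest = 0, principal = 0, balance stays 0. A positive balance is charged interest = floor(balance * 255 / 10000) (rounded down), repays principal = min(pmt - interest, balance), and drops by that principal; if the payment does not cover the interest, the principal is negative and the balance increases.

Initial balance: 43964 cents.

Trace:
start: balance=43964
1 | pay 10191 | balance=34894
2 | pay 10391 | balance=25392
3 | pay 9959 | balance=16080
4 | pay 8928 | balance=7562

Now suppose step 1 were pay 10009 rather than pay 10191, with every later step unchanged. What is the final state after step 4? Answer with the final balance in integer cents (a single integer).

7758

(re-executing from step 1 with the substitution; state before step 1: balance=43964)
1 | pay 10009 | balance=35076
2 | pay 10391 | balance=25579
3 | pay 9959 | balance=16272
4 | pay 8928 | balance=7758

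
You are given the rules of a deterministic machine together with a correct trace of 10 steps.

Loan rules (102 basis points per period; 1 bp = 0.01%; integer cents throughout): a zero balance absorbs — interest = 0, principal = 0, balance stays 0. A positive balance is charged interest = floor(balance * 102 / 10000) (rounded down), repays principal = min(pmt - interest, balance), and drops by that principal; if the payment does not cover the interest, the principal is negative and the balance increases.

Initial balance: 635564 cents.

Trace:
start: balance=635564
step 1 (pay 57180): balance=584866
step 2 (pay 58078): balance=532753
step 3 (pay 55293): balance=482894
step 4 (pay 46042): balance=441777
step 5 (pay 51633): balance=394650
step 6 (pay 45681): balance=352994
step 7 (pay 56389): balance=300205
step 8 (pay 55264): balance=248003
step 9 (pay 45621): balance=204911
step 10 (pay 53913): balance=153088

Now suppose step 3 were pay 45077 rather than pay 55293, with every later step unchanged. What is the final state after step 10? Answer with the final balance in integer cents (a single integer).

(re-executing from step 3 with the substitution; state before step 3: balance=532753)
step 3 (pay 45077): balance=493110
step 4 (pay 46042): balance=452097
step 5 (pay 51633): balance=405075
step 6 (pay 45681): balance=363525
step 7 (pay 56389): balance=310843
step 8 (pay 55264): balance=258749
step 9 (pay 45621): balance=215767
step 10 (pay 53913): balance=164054

164054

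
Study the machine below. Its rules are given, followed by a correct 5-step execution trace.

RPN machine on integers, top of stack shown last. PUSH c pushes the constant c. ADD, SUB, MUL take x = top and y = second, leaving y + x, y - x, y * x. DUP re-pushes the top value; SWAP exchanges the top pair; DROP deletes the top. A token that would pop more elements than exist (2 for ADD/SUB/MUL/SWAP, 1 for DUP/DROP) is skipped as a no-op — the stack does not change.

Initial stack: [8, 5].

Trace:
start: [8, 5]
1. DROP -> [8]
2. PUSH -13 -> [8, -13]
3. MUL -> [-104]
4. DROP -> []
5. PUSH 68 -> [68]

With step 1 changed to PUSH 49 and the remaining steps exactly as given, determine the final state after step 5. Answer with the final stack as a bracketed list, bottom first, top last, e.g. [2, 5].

[8, 5, 68]

(re-executing from step 1 with the substitution; state before step 1: [8, 5])
1. PUSH 49 -> [8, 5, 49]
2. PUSH -13 -> [8, 5, 49, -13]
3. MUL -> [8, 5, -637]
4. DROP -> [8, 5]
5. PUSH 68 -> [8, 5, 68]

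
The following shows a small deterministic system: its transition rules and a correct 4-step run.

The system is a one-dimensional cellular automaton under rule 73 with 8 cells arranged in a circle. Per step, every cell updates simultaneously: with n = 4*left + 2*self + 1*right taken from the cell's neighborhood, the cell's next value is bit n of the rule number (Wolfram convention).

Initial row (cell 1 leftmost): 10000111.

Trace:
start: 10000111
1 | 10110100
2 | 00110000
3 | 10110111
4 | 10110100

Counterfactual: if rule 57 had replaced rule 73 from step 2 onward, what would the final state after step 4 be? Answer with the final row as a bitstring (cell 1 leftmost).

(re-executing steps 2..4 under rule 57; state before step 2: 10110100)
2 | 01101010
3 | 01010101
4 | 10101010

10101010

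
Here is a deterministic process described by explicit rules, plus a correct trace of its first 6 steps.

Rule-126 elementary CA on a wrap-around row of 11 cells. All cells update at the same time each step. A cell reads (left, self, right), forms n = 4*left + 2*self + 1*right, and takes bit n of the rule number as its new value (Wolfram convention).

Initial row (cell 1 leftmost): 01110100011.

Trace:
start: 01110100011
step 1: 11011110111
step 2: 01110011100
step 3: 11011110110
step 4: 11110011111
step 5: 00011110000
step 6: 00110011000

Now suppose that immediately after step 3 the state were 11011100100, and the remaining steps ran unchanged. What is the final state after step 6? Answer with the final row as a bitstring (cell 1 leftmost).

state after step 3 := 11011100100
step 4: 11110111111
step 5: 00011100000
step 6: 00110110000

00110110000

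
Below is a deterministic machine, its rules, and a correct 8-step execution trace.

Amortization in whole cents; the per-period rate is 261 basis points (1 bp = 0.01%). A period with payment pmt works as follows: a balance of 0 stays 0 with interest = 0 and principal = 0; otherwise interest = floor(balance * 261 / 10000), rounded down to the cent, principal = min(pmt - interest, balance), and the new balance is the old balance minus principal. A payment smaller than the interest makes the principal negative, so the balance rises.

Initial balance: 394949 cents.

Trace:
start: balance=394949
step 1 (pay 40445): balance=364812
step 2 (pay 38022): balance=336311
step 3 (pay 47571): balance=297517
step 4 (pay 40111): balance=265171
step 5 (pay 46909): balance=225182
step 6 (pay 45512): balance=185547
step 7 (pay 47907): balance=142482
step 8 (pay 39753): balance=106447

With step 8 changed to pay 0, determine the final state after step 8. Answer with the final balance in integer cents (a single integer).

(re-executing from step 8 with the substitution; state before step 8: balance=142482)
step 8 (pay 0): balance=146200

146200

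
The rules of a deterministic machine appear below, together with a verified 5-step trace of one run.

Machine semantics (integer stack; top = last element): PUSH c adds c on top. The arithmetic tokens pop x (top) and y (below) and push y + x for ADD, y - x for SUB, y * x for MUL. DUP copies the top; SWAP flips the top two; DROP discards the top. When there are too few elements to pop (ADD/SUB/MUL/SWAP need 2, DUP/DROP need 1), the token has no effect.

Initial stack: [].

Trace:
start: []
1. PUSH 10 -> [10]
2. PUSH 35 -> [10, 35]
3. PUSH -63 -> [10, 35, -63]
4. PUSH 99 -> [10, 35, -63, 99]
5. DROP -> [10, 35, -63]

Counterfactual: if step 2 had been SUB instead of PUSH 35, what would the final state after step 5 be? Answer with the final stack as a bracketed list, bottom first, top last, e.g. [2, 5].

[10, -63]

(re-executing from step 2 with the substitution; state before step 2: [10])
2. SUB -> [10]
3. PUSH -63 -> [10, -63]
4. PUSH 99 -> [10, -63, 99]
5. DROP -> [10, -63]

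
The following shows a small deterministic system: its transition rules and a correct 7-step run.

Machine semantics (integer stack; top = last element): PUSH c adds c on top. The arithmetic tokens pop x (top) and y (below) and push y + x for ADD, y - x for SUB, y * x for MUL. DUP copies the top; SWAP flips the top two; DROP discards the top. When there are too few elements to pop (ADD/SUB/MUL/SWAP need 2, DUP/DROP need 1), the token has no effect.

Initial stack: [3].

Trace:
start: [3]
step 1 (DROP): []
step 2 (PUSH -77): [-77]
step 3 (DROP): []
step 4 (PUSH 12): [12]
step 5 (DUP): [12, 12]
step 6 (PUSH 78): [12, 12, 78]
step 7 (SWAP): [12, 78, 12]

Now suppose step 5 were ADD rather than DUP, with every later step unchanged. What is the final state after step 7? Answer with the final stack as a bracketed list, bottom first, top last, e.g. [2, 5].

(re-executing from step 5 with the substitution; state before step 5: [12])
step 5 (ADD): [12]
step 6 (PUSH 78): [12, 78]
step 7 (SWAP): [78, 12]

[78, 12]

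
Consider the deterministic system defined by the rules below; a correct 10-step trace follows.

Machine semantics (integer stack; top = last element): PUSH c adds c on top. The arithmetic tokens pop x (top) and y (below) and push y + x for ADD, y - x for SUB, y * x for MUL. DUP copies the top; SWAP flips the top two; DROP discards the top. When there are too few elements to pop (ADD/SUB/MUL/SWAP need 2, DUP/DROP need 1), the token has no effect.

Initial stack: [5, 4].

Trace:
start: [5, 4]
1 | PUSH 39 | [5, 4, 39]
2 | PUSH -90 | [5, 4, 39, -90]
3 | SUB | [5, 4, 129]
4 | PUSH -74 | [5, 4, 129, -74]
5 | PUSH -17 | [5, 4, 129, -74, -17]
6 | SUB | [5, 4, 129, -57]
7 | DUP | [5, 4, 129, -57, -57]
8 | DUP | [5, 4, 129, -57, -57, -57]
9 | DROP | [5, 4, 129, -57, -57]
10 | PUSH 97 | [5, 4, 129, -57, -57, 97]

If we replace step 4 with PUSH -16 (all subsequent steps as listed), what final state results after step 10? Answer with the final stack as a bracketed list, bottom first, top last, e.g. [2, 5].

(re-executing from step 4 with the substitution; state before step 4: [5, 4, 129])
4 | PUSH -16 | [5, 4, 129, -16]
5 | PUSH -17 | [5, 4, 129, -16, -17]
6 | SUB | [5, 4, 129, 1]
7 | DUP | [5, 4, 129, 1, 1]
8 | DUP | [5, 4, 129, 1, 1, 1]
9 | DROP | [5, 4, 129, 1, 1]
10 | PUSH 97 | [5, 4, 129, 1, 1, 97]

[5, 4, 129, 1, 1, 97]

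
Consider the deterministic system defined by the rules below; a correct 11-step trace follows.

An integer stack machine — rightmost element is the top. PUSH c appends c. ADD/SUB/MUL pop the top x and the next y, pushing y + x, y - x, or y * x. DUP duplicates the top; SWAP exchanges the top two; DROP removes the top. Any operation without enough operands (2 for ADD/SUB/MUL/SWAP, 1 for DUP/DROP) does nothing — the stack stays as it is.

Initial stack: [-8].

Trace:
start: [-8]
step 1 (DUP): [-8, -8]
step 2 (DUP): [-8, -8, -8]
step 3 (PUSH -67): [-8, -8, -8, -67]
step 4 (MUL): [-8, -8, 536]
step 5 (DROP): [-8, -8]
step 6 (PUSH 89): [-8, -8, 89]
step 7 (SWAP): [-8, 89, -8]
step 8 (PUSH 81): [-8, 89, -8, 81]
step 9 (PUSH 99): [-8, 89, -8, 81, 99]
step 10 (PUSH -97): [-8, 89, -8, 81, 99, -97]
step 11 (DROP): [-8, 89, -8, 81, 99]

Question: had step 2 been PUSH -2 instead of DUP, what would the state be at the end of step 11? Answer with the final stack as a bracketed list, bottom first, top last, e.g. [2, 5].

[-8, 89, -8, 81, 99]

(re-executing from step 2 with the substitution; state before step 2: [-8, -8])
step 2 (PUSH -2): [-8, -8, -2]
step 3 (PUSH -67): [-8, -8, -2, -67]
step 4 (MUL): [-8, -8, 134]
step 5 (DROP): [-8, -8]
step 6 (PUSH 89): [-8, -8, 89]
step 7 (SWAP): [-8, 89, -8]
step 8 (PUSH 81): [-8, 89, -8, 81]
step 9 (PUSH 99): [-8, 89, -8, 81, 99]
step 10 (PUSH -97): [-8, 89, -8, 81, 99, -97]
step 11 (DROP): [-8, 89, -8, 81, 99]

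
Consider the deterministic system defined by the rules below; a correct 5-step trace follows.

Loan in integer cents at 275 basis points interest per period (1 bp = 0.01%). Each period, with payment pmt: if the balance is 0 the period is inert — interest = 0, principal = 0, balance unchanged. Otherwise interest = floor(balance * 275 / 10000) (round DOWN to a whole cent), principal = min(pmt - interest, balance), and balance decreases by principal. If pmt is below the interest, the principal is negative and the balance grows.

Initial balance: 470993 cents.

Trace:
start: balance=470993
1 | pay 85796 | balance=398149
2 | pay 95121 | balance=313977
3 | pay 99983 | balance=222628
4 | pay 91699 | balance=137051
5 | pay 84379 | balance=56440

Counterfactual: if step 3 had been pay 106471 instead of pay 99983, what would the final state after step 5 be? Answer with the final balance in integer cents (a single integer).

49590

(re-executing from step 3 with the substitution; state before step 3: balance=313977)
3 | pay 106471 | balance=216140
4 | pay 91699 | balance=130384
5 | pay 84379 | balance=49590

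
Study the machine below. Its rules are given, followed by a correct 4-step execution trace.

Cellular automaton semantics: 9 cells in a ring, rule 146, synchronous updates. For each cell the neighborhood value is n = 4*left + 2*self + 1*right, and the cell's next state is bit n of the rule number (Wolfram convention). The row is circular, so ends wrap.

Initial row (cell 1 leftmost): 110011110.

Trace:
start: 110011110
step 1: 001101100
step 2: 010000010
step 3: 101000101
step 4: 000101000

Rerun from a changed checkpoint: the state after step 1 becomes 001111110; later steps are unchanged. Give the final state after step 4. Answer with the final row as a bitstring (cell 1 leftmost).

state after step 1 := 001111110
step 2: 010111101
step 3: 000011000
step 4: 000100100

000100100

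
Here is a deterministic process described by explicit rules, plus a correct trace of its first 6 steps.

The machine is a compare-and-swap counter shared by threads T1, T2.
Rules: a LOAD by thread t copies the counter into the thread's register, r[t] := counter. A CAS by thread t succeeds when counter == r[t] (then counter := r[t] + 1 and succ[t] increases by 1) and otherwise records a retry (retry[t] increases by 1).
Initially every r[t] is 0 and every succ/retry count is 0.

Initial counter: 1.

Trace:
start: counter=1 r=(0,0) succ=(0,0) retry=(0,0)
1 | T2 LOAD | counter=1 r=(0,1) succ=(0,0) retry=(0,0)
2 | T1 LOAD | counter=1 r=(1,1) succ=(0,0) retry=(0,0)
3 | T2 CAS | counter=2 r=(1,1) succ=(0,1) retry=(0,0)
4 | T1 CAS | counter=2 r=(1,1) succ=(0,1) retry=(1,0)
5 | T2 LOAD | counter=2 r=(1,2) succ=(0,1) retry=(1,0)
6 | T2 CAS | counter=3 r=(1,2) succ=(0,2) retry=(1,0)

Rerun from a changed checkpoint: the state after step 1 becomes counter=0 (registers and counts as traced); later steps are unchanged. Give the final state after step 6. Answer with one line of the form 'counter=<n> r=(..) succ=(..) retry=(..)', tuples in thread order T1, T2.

counter=2 r=(0,1) succ=(1,1) retry=(0,1)

state after step 1 := counter=0 r=(0,1) succ=(0,0) retry=(0,0)
2 | T1 LOAD | counter=0 r=(0,1) succ=(0,0) retry=(0,0)
3 | T2 CAS | counter=0 r=(0,1) succ=(0,0) retry=(0,1)
4 | T1 CAS | counter=1 r=(0,1) succ=(1,0) retry=(0,1)
5 | T2 LOAD | counter=1 r=(0,1) succ=(1,0) retry=(0,1)
6 | T2 CAS | counter=2 r=(0,1) succ=(1,1) retry=(0,1)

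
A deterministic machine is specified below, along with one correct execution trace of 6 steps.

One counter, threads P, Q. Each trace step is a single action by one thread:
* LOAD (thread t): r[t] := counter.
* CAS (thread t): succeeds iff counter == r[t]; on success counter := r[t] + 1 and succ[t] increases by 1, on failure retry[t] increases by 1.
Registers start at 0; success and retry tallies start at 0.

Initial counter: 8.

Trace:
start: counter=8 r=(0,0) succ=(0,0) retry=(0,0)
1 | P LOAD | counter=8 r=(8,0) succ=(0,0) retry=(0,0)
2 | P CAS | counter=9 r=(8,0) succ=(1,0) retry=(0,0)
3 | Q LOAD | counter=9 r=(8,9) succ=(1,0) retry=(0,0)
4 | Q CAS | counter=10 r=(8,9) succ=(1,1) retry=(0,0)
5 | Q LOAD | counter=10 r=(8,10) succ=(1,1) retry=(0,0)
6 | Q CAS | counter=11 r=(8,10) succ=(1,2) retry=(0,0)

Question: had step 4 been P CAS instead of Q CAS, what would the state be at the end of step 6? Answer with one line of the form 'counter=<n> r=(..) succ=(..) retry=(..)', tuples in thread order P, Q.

(re-executing from step 4 with the substitution; state before step 4: counter=9 r=(8,9) succ=(1,0) retry=(0,0))
4 | P CAS | counter=9 r=(8,9) succ=(1,0) retry=(1,0)
5 | Q LOAD | counter=9 r=(8,9) succ=(1,0) retry=(1,0)
6 | Q CAS | counter=10 r=(8,9) succ=(1,1) retry=(1,0)

counter=10 r=(8,9) succ=(1,1) retry=(1,0)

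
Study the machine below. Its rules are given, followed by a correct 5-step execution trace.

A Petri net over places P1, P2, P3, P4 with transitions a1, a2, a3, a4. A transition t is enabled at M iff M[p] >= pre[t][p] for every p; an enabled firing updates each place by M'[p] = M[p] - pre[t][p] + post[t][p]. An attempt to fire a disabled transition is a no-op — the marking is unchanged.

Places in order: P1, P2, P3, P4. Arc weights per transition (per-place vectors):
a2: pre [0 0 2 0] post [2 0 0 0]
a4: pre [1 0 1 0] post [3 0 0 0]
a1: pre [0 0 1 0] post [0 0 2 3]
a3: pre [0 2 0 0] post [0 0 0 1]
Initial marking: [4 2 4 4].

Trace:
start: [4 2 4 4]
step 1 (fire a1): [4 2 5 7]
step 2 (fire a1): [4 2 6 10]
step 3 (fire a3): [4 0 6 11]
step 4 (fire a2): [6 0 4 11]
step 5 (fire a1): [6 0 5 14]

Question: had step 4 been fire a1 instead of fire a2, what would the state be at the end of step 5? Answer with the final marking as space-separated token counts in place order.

(re-executing from step 4 with the substitution; state before step 4: [4 0 6 11])
step 4 (fire a1): [4 0 7 14]
step 5 (fire a1): [4 0 8 17]

4 0 8 17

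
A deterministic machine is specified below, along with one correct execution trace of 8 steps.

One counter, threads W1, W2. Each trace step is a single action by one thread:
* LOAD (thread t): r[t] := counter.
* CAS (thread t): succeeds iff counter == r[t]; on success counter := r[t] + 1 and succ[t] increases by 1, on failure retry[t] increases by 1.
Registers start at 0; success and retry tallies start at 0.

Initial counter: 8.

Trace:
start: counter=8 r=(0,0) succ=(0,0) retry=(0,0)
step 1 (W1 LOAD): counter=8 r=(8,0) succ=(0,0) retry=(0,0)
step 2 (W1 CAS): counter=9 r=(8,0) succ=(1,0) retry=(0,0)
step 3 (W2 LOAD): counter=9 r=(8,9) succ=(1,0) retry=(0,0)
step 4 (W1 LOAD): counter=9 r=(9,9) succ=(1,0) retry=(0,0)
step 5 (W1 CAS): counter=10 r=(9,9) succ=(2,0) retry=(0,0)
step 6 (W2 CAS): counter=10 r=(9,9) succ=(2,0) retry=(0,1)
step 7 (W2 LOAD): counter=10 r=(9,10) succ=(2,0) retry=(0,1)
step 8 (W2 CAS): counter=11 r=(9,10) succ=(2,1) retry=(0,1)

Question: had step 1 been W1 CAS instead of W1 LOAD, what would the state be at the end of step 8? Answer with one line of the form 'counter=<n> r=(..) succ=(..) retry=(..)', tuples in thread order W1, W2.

counter=10 r=(8,9) succ=(1,1) retry=(2,1)

(re-executing from step 1 with the substitution; state before step 1: counter=8 r=(0,0) succ=(0,0) retry=(0,0))
step 1 (W1 CAS): counter=8 r=(0,0) succ=(0,0) retry=(1,0)
step 2 (W1 CAS): counter=8 r=(0,0) succ=(0,0) retry=(2,0)
step 3 (W2 LOAD): counter=8 r=(0,8) succ=(0,0) retry=(2,0)
step 4 (W1 LOAD): counter=8 r=(8,8) succ=(0,0) retry=(2,0)
step 5 (W1 CAS): counter=9 r=(8,8) succ=(1,0) retry=(2,0)
step 6 (W2 CAS): counter=9 r=(8,8) succ=(1,0) retry=(2,1)
step 7 (W2 LOAD): counter=9 r=(8,9) succ=(1,0) retry=(2,1)
step 8 (W2 CAS): counter=10 r=(8,9) succ=(1,1) retry=(2,1)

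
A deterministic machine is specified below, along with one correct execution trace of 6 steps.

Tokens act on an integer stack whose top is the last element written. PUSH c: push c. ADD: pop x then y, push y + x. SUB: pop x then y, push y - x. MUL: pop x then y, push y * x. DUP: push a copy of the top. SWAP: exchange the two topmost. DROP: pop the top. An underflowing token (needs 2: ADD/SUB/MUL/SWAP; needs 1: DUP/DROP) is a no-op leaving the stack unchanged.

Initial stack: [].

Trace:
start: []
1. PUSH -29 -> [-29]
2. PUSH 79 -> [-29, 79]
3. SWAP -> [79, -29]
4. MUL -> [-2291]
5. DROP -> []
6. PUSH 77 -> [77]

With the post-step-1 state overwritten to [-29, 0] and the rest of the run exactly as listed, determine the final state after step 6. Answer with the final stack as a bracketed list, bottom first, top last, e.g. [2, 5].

[-29, 77]

state after step 1 := [-29, 0]
2. PUSH 79 -> [-29, 0, 79]
3. SWAP -> [-29, 79, 0]
4. MUL -> [-29, 0]
5. DROP -> [-29]
6. PUSH 77 -> [-29, 77]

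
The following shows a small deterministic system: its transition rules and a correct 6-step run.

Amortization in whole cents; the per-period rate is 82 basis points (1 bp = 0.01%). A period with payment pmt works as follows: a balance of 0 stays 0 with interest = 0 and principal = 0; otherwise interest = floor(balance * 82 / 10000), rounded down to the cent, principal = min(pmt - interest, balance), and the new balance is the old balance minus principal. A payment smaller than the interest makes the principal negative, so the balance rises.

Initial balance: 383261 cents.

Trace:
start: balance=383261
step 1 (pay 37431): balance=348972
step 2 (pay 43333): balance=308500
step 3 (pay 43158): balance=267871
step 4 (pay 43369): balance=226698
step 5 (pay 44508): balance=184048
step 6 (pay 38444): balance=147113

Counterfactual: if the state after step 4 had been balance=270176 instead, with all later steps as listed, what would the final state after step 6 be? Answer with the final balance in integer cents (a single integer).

191307

state after step 4 := balance=270176
step 5 (pay 44508): balance=227883
step 6 (pay 38444): balance=191307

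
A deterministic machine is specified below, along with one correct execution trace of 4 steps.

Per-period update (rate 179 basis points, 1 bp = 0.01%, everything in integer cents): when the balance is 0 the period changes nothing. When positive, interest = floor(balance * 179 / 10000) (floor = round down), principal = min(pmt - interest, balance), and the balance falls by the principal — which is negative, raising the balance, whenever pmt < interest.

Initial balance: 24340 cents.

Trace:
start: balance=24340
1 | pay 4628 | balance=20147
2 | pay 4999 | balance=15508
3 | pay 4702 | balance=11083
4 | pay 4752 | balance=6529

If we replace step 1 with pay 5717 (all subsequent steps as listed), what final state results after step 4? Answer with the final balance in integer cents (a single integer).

5381

(re-executing from step 1 with the substitution; state before step 1: balance=24340)
1 | pay 5717 | balance=19058
2 | pay 4999 | balance=14400
3 | pay 4702 | balance=9955
4 | pay 4752 | balance=5381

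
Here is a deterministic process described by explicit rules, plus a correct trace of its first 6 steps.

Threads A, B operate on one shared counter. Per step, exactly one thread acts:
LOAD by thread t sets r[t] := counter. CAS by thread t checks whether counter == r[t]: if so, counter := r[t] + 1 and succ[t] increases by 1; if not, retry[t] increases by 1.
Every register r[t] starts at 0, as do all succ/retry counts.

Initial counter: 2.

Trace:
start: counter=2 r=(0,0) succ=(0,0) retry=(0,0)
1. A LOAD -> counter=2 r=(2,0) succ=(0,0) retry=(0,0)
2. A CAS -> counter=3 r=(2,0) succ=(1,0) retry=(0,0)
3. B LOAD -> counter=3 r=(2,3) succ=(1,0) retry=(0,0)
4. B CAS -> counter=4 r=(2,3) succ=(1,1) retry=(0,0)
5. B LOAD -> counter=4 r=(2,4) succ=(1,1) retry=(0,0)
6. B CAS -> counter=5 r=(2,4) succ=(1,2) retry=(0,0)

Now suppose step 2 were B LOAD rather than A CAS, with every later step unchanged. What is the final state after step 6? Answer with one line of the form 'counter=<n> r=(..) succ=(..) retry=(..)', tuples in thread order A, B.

counter=4 r=(2,3) succ=(0,2) retry=(0,0)

(re-executing from step 2 with the substitution; state before step 2: counter=2 r=(2,0) succ=(0,0) retry=(0,0))
2. B LOAD -> counter=2 r=(2,2) succ=(0,0) retry=(0,0)
3. B LOAD -> counter=2 r=(2,2) succ=(0,0) retry=(0,0)
4. B CAS -> counter=3 r=(2,2) succ=(0,1) retry=(0,0)
5. B LOAD -> counter=3 r=(2,3) succ=(0,1) retry=(0,0)
6. B CAS -> counter=4 r=(2,3) succ=(0,2) retry=(0,0)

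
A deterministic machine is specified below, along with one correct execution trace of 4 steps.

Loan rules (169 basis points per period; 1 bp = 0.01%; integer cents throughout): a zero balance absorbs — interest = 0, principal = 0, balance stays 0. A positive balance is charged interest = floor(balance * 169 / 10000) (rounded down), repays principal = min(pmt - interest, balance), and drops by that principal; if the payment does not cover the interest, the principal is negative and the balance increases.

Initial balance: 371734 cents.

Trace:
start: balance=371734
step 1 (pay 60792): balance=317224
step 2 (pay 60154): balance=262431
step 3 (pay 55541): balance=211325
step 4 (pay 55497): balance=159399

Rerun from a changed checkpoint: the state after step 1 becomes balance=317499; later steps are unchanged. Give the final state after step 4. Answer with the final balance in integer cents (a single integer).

159687

state after step 1 := balance=317499
step 2 (pay 60154): balance=262710
step 3 (pay 55541): balance=211608
step 4 (pay 55497): balance=159687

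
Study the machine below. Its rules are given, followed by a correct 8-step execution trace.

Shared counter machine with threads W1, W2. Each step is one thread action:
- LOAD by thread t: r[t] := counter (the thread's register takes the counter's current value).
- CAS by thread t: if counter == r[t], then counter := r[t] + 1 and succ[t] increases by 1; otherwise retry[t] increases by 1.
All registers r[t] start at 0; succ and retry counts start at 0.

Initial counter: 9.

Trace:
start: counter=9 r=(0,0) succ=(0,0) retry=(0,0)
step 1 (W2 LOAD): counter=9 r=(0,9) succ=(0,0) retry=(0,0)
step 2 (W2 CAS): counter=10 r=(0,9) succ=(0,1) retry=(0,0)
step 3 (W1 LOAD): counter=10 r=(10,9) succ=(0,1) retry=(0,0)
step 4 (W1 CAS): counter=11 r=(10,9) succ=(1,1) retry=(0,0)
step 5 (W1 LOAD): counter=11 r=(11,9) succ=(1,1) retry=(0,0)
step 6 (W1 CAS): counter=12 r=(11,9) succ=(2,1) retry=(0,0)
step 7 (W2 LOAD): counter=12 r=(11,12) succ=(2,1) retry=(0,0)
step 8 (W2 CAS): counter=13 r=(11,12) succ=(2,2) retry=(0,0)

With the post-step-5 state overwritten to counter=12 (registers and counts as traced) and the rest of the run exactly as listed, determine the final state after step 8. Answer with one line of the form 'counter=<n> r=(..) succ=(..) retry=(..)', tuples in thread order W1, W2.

state after step 5 := counter=12 r=(11,9) succ=(1,1) retry=(0,0)
step 6 (W1 CAS): counter=12 r=(11,9) succ=(1,1) retry=(1,0)
step 7 (W2 LOAD): counter=12 r=(11,12) succ=(1,1) retry=(1,0)
step 8 (W2 CAS): counter=13 r=(11,12) succ=(1,2) retry=(1,0)

counter=13 r=(11,12) succ=(1,2) retry=(1,0)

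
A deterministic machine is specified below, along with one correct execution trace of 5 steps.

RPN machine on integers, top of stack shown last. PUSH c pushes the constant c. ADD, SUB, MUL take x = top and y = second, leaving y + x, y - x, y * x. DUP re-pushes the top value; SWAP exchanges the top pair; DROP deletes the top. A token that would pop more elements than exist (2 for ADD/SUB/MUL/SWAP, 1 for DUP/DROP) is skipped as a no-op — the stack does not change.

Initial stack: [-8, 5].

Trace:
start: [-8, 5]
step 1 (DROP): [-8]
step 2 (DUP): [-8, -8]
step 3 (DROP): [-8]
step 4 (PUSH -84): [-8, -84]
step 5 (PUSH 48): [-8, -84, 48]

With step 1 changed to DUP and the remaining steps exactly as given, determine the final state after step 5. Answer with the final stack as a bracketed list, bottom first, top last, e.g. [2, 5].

[-8, 5, 5, -84, 48]

(re-executing from step 1 with the substitution; state before step 1: [-8, 5])
step 1 (DUP): [-8, 5, 5]
step 2 (DUP): [-8, 5, 5, 5]
step 3 (DROP): [-8, 5, 5]
step 4 (PUSH -84): [-8, 5, 5, -84]
step 5 (PUSH 48): [-8, 5, 5, -84, 48]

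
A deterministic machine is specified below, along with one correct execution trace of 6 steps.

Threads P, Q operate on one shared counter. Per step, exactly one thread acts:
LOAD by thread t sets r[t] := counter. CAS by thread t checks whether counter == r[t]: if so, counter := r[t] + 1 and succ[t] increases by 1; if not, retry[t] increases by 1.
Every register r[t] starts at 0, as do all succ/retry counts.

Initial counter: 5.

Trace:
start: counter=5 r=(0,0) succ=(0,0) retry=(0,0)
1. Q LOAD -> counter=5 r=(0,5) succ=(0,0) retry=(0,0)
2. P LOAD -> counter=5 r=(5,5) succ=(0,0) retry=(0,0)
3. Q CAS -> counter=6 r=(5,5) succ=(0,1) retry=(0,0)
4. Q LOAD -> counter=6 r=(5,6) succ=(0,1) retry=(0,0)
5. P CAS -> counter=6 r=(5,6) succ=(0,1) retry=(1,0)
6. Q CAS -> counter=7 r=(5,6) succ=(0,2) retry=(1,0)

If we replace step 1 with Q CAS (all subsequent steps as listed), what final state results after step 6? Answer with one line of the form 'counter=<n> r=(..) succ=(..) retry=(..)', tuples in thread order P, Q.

counter=6 r=(5,5) succ=(1,0) retry=(0,3)

(re-executing from step 1 with the substitution; state before step 1: counter=5 r=(0,0) succ=(0,0) retry=(0,0))
1. Q CAS -> counter=5 r=(0,0) succ=(0,0) retry=(0,1)
2. P LOAD -> counter=5 r=(5,0) succ=(0,0) retry=(0,1)
3. Q CAS -> counter=5 r=(5,0) succ=(0,0) retry=(0,2)
4. Q LOAD -> counter=5 r=(5,5) succ=(0,0) retry=(0,2)
5. P CAS -> counter=6 r=(5,5) succ=(1,0) retry=(0,2)
6. Q CAS -> counter=6 r=(5,5) succ=(1,0) retry=(0,3)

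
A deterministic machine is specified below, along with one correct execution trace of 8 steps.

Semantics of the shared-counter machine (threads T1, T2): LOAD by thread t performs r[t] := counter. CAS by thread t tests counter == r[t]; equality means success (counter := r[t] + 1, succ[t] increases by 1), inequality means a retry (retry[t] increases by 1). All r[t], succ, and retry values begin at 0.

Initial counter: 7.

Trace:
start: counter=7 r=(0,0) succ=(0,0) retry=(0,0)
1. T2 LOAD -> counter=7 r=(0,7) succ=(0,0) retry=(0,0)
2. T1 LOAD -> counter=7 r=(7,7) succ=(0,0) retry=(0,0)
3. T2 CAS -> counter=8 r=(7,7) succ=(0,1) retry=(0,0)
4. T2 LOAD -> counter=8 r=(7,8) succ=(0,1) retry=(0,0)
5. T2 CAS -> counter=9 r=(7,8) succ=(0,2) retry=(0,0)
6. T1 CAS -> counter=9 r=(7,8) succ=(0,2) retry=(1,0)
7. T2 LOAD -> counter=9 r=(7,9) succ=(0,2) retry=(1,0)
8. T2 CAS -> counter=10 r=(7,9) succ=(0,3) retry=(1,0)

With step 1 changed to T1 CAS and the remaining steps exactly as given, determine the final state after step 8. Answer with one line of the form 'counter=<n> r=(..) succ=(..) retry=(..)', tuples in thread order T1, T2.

counter=9 r=(7,8) succ=(0,2) retry=(2,1)

(re-executing from step 1 with the substitution; state before step 1: counter=7 r=(0,0) succ=(0,0) retry=(0,0))
1. T1 CAS -> counter=7 r=(0,0) succ=(0,0) retry=(1,0)
2. T1 LOAD -> counter=7 r=(7,0) succ=(0,0) retry=(1,0)
3. T2 CAS -> counter=7 r=(7,0) succ=(0,0) retry=(1,1)
4. T2 LOAD -> counter=7 r=(7,7) succ=(0,0) retry=(1,1)
5. T2 CAS -> counter=8 r=(7,7) succ=(0,1) retry=(1,1)
6. T1 CAS -> counter=8 r=(7,7) succ=(0,1) retry=(2,1)
7. T2 LOAD -> counter=8 r=(7,8) succ=(0,1) retry=(2,1)
8. T2 CAS -> counter=9 r=(7,8) succ=(0,2) retry=(2,1)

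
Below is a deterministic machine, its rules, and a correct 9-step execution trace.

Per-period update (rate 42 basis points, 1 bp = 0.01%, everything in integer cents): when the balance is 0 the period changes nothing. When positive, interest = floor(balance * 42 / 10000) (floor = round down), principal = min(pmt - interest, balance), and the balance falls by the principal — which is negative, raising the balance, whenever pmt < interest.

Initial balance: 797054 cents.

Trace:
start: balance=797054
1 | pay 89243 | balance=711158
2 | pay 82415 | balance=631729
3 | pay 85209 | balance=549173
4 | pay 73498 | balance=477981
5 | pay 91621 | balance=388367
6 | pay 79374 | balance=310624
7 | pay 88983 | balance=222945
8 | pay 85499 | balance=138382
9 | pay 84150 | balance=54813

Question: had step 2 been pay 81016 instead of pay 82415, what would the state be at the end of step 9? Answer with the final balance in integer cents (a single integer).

(re-executing from step 2 with the substitution; state before step 2: balance=711158)
2 | pay 81016 | balance=633128
3 | pay 85209 | balance=550578
4 | pay 73498 | balance=479392
5 | pay 91621 | balance=389784
6 | pay 79374 | balance=312047
7 | pay 88983 | balance=224374
8 | pay 85499 | balance=139817
9 | pay 84150 | balance=56254

56254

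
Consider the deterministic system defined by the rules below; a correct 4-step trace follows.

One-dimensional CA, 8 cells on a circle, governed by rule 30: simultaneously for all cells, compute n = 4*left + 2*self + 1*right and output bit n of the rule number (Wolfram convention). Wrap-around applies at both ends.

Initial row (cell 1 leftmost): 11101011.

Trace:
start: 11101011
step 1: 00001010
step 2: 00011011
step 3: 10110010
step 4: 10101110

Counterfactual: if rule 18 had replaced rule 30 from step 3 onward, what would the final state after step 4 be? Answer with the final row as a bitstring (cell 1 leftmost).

00010001

(re-executing steps 3..4 under rule 18; state before step 3: 00011011)
step 3: 10100000
step 4: 00010001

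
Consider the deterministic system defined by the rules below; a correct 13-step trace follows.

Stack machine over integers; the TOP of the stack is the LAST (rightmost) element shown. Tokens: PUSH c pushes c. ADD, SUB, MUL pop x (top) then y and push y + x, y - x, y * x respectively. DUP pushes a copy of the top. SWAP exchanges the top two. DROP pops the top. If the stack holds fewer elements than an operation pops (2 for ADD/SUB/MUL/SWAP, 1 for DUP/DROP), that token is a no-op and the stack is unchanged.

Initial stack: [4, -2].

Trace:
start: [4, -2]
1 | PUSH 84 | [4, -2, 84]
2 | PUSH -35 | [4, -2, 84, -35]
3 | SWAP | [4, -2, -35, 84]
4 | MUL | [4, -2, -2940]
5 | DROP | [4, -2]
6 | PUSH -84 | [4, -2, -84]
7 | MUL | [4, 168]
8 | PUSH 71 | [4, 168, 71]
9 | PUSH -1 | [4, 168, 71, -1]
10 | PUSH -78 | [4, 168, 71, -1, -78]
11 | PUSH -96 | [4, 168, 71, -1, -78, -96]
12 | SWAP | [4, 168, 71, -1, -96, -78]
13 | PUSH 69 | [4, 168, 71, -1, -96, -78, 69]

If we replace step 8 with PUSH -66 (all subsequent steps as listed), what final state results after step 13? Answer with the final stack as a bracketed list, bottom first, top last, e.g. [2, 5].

[4, 168, -66, -1, -96, -78, 69]

(re-executing from step 8 with the substitution; state before step 8: [4, 168])
8 | PUSH -66 | [4, 168, -66]
9 | PUSH -1 | [4, 168, -66, -1]
10 | PUSH -78 | [4, 168, -66, -1, -78]
11 | PUSH -96 | [4, 168, -66, -1, -78, -96]
12 | SWAP | [4, 168, -66, -1, -96, -78]
13 | PUSH 69 | [4, 168, -66, -1, -96, -78, 69]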